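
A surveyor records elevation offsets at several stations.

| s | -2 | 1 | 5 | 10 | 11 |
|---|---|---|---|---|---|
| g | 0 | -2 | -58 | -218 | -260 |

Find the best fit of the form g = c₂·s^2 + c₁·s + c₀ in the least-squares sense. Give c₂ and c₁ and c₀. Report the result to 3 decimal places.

Setting ∂/∂c₂ … = 0 gives: 25283·c₂ + 2449·c₁ + 251·c₀ = -54712;  2449·c₂ + 251·c₁ + 25·c₀ = -5332;  251·c₂ + 25·c₁ + 5·c₀ = -538.
Row-reducing yields c₂ = -70043/35916, c₁ = -29785/11972, c₀ = 24593/8979.

c₂ = -1.950, c₁ = -2.488, c₀ = 2.739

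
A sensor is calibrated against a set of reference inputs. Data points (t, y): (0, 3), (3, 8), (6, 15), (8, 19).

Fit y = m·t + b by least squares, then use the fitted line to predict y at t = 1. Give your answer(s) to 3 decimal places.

Compute the Gram sums: Σt·t = 109, Σt = 17, Σ1 = 4.
For Xᵀy: Σt·y = 266, Σy = 45.
XᵀX·[m, b]ᵀ = Xᵀy becomes [[109, 17]; [17, 4]]·[m, b]ᵀ = [266, 45]ᵀ.
Δ = 109·4 − 17² = 147.
m = (266·4 − 17·45)/147 = 299/147; b = (109·45 − 17·266)/147 = 383/147.
At t = 1: ŷ = (299/147)·(1) + (383/147)·(1) = 682/147.

ŷ = 4.639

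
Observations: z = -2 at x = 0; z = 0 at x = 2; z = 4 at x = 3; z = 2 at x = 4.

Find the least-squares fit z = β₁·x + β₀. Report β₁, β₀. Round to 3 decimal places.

The normal equations are: 29·β₁ + 9·β₀ = 20;  9·β₁ + 4·β₀ = 4.
Determinant 29·4 − 9² = 35.
β₁ = (20·4 − 9·4)/35 = 44/35; β₀ = (29·4 − 9·20)/35 = -64/35.

β₁ = 1.257, β₀ = -1.829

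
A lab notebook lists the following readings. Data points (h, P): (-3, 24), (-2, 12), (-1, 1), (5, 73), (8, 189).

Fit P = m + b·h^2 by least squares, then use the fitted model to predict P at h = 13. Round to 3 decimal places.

With design matrix A, AᵀA = [[5, 103]; [103, 4819]] and AᵀP = [299, 14186]ᵀ.
Determinant 5·4819 − 103² = 13486.
m = (299·4819 − 103·14186)/13486 = -20277/13486; b = (5·14186 − 103·299)/13486 = 40133/13486.
At h = 13: P̂ = (-20277/13486)·(1) + (40133/13486)·(169) = 3381100/6743.

P̂ = 501.424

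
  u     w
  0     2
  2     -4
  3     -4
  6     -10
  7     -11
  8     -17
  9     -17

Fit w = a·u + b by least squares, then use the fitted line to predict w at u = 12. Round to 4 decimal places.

Entries of XᵀX: Σu·u = 243, Σu = 35, Σ1 = 7.
Right-hand side: Σu·w = -446, Σw = -61.
Determinant 243·7 − 35² = 476.
a = ((-446)·7 − 35·(-61))/476 = -141/68; b = (243·(-61) − 35·(-446))/476 = 787/476.
At u = 12: ŵ = (-141/68)·(12) + (787/476)·(1) = -11057/476.

ŵ = -23.2290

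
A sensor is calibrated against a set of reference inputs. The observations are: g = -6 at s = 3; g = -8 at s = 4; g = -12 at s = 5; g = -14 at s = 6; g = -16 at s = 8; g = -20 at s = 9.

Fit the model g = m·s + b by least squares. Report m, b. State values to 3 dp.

m = -2.186, b = 0.087

Entries of AᵀA: Σs·s = 231, Σs = 35, Σ1 = 6.
For Aᵀg: Σs·g = -502, Σg = -76.
AᵀA·[m, b]ᵀ = Aᵀg becomes [[231, 35]; [35, 6]]·[m, b]ᵀ = [-502, -76]ᵀ.
Determinant 231·6 − 35² = 161.
m = ((-502)·6 − 35·(-76))/161 = -352/161; b = (231·(-76) − 35·(-502))/161 = 2/23.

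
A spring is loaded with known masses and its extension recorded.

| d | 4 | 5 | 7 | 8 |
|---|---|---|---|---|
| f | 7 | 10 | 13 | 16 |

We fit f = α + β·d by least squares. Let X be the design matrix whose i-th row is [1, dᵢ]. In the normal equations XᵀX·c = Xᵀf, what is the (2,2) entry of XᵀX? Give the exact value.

Row 2 ↔ basis d, column 2 ↔ basis d, so (XᵀX)_{2,2} = Σᵢ (d)·(d) = (4)·(4) + (5)·(5) + (7)·(7) + (8)·(8) = 154.

154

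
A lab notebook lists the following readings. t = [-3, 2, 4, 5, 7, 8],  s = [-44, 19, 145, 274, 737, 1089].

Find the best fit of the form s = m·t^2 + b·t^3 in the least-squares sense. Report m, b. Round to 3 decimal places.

From the data, Σt^2·t^2 = 7475, Σt^2·t^3 = 53513, Σt^3·t^3 = 400307.
Right-hand side: Σt^2·s = 114659, Σt^3·s = 855229.
Normal equations: [[7475, 53513]; [53513, 400307]]·[m, b]ᵀ = [114659, 855229]ᵀ.
Determinant 7475·400307 − 53513² = 128653656.
m = (114659·400307 − 53513·855229)/128653656 = 33232709/32163414; b = (7475·855229 − 53513·114659)/128653656 = 64272427/32163414.

m = 1.033, b = 1.998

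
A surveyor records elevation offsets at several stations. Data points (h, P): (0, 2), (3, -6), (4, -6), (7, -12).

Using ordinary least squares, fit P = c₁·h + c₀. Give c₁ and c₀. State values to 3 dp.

Sums needed: Σh·h = 74, Σh = 14, Σ1 = 4.
And Σh·P = -126, ΣP = -22.
Normal equations: [[74, 14]; [14, 4]]·[c₁, c₀]ᵀ = [-126, -22]ᵀ.
Δ = 74·4 − 14² = 100.
c₁ = ((-126)·4 − 14·(-22))/100 = -49/25; c₀ = (74·(-22) − 14·(-126))/100 = 34/25.

c₁ = -1.960, c₀ = 1.360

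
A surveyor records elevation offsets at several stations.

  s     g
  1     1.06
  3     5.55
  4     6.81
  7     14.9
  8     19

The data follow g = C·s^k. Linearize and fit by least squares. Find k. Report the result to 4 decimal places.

k = 1.3629

Let Y = ln g. Fitting Y = k·ln s + ln C by least squares:
Over the data: Σln s = 6.5103, Σ(ln s)² = 11.2394, Σln g = 9.3363, Σln s·ln g = 15.9217.
Normal system: [[11.2394, 6.5103]; [6.5103, 5]]·[k, ln C]ᵀ = [15.9217, 9.3363]ᵀ.
Solving (det = 13.8136): k = 1.36292, ln C = 0.09266.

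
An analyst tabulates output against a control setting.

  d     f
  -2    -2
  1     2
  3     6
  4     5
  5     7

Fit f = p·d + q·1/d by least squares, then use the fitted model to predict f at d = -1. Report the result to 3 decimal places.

Normal-equation sums: Σd·d = 55, Σd·1/d = 5, Σ1/d·1/d = 5269/3600.
And Σd·f = 79, Σ1/d·f = 153/20.
Determinant 55·(5269/3600) − 5² = 39959/720.
p = (79·(5269/3600) − 5·(153/20))/(39959/720) = 278551/199795; q = (55·(153/20) − 5·79)/(39959/720) = 18540/39959.
At d = -1: f̂ = (278551/199795)·(-1) + (18540/39959)·(-1) = -371251/199795.

f̂ = -1.858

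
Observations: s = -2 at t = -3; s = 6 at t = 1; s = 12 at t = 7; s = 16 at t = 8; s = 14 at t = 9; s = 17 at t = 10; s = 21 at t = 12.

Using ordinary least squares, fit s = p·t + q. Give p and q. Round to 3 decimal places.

p = 1.423, q = 3.053

Sums needed: Σt·t = 448, Σt = 44, Σ1 = 7.
For Xᵀs: Σt·s = 772, Σs = 84.
So XᵀX·[p, q]ᵀ = Xᵀs: [[448, 44]; [44, 7]]·[p, q]ᵀ = [772, 84]ᵀ.
det = 448·7 − 44² = 1200.
p = (772·7 − 44·84)/1200 = 427/300; q = (448·84 − 44·772)/1200 = 229/75.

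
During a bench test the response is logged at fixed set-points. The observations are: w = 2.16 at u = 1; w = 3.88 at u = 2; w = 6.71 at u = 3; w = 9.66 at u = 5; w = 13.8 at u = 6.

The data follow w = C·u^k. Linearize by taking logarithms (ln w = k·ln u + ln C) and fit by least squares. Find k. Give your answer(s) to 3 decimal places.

k = 1.011

With ln wᵢ as the transformed response and ln uᵢ as the regressor:
Σln u = 5.1930, Σ(ln u)² = 7.4881, Σln w = 8.9222, Σln u·ln w = 11.3841.
Equations: 7.4881·k + 5.1930·ln C = 11.3841;  5.1930·k + 5·ln C = 8.9222.
Δ = 7.4881·5 − (5.1930)² = 10.4737; k = (11.3841·5 − 5.1930·8.9222)/10.4737 = 1.01089, ln C = (7.4881·8.9222 − 5.1930·11.3841)/10.4737 = 0.73453.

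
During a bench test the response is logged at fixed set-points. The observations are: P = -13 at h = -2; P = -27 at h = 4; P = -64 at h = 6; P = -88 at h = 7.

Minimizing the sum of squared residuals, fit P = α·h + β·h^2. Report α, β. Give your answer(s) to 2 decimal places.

α = 1.87, β = -2.08

Normal-equation sums: Σh·h = 105, Σh·h^2 = 615, Σh^2·h^2 = 3969.
Right-hand side: Σh·P = -1082, Σh^2·P = -7100.
Normal equations: [[105, 615]; [615, 3969]]·[α, β]ᵀ = [-1082, -7100]ᵀ.
Determinant 105·3969 − 615² = 38520.
α = ((-1082)·3969 − 615·(-7100))/38520 = 12007/6420; β = (105·(-7100) − 615·(-1082))/38520 = -2669/1284.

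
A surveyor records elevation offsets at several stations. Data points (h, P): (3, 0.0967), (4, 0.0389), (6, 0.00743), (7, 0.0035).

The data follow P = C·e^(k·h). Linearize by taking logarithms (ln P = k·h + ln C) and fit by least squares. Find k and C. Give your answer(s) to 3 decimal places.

Linearized form: ln P = k·h + ln C. From the 4 transformed points,
Sums: Σh = 20.0000, Σ(h)² = 110.0000, Σln P = -16.1401, Σh·ln P = -88.9938.
Normal system: [[110.0000, 20.0000]; [20.0000, 4]]·[k, ln C]ᵀ = [-88.9938, -16.1401]ᵀ.
Δ = 110.0000·4 − (20.0000)² = 40.0000; k = (-88.9938·4 − 20.0000·-16.1401)/40.0000 = -0.82932, ln C = (110.0000·-16.1401 − 20.0000·-88.9938)/40.0000 = 0.11155, so C = exp(0.11155) = 1.11801.

k = -0.829, C = 1.118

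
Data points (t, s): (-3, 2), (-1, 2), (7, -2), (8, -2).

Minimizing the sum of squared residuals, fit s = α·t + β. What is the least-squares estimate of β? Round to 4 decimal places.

β = 1.1267

Compute the Gram sums: Σt·t = 123, Σt = 11, Σ1 = 4.
And Σt·s = -38, Σs = 0.
So XᵀX·[α, β]ᵀ = Xᵀs: [[123, 11]; [11, 4]]·[α, β]ᵀ = [-38, 0]ᵀ.
Eliminating β: 4·(row 1) − 11·(row 2) gives 371·α = 4·(-38) − 11·0 = -152, so α = -152/371.
Then β = (0 − 11·(-152/371))/4 = 418/371.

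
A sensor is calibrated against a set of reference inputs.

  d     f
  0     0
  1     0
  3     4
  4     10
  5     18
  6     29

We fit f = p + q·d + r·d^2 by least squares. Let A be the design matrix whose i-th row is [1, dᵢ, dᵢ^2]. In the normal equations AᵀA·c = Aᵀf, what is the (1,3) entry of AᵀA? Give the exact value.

Row 1 ↔ basis 1, column 3 ↔ basis d^2, so (AᵀA)_{1,3} = Σᵢ d^2 = (1)·(0) + (1)·(1) + (1)·(9) + (1)·(16) + (1)·(25) + (1)·(36) = 87.

87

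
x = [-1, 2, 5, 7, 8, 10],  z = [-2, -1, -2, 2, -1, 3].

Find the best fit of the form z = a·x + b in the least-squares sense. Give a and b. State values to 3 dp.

The normal equations are: 243·a + 31·b = 26;  31·a + 6·b = -1.
(Σx·x = 243, Σx = 31, Σ1 = 6, Σx·z = 26, Σz = -1.)
det = 243·6 − 31² = 497.
a = (26·6 − 31·(-1))/497 = 187/497; b = (243·(-1) − 31·26)/497 = -1049/497.

a = 0.376, b = -2.111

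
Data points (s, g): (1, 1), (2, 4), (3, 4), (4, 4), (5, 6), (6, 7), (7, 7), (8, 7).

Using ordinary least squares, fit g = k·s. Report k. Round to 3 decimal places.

Setting ∂/∂k … = 0 gives: 204·k = 214.
k = 214/204 = 1.04902.

k = 1.049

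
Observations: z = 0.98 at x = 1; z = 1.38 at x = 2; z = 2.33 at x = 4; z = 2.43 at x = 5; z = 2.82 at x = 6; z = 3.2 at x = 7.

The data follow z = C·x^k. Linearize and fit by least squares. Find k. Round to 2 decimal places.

k = 0.61

With ln zᵢ as the transformed response and ln xᵢ as the regressor:
Sums: Σln x = 7.4265, Σ(ln x)² = 11.9895, Σln z = 4.2355, Σln x·ln z = 6.9458.
Normal system: [[11.9895, 7.4265]; [7.4265, 6]]·[k, ln C]ᵀ = [6.9458, 4.2355]ᵀ.
Slope k = (n·Σln x·ln z − Σln x·Σln z)/(n·Σ(ln x)² − (Σln x)²) = (6·6.9458 − 7.4265·4.2355)/16.7835 = 0.60892; ln C = (Σln z − k·Σln x)/n = -0.04777.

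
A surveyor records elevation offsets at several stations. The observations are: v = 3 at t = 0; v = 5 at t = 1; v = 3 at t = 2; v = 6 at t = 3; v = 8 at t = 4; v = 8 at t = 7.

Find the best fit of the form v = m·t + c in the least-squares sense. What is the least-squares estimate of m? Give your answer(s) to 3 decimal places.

With design matrix X, XᵀX = [[79, 17]; [17, 6]] and Xᵀv = [117, 33]ᵀ.
Determinant 79·6 − 17² = 185.
m = (117·6 − 17·33)/185 = 141/185; c = (79·33 − 17·117)/185 = 618/185.

m = 0.762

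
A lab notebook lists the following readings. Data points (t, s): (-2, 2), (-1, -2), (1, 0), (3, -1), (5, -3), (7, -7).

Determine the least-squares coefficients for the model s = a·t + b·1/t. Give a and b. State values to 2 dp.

a = -0.90, b = 1.84

Setting ∂/∂a … = 0 gives: 89·a + 6·b = -69;  6·a + (106789/44100)·b = -14/15.
(Σt·t = 89, Σt·1/t = 6, Σ1/t·1/t = 106789/44100, Σt·s = -69, Σ1/t·s = -14/15.)
Determinant 89·(106789/44100) − 6² = 7916621/44100.
a = ((-69)·(106789/44100) − 6·(-14/15))/(7916621/44100) = -7121481/7916621; b = (89·(-14/15) − 6·(-69))/(7916621/44100) = 14594160/7916621.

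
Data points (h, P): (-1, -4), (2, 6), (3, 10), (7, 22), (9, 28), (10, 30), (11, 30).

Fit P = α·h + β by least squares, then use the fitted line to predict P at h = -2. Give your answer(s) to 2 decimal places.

P̂ = -5.69

MᵀM·[α, β]ᵀ = MᵀP reads: 365·α + 41·β = 1082;  41·α + 7·β = 122.
det = 365·7 − 41² = 874.
α = (1082·7 − 41·122)/874 = 1286/437; β = (365·122 − 41·1082)/874 = 84/437.
At h = -2: P̂ = (1286/437)·(-2) + (84/437)·(1) = -2488/437.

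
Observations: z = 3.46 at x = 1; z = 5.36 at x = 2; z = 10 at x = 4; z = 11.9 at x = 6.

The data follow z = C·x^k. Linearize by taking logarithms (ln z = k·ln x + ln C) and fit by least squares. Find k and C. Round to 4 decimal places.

k = 0.7190, C = 3.4178

Linearized form: ln z = k·ln x + ln C. From the 4 transformed points,
Over the data: Σln x = 3.8712, Σ(ln x)² = 5.6127, Σln z = 7.6994, Σln x·ln z = 8.7932.
Normal system: [[5.6127, 3.8712]; [3.8712, 4]]·[k, ln C]ᵀ = [8.7932, 7.6994]ᵀ.
Solving (det = 7.4645): k = 0.71901, ln C = 1.22898, so C = exp(1.22898) = 3.41775.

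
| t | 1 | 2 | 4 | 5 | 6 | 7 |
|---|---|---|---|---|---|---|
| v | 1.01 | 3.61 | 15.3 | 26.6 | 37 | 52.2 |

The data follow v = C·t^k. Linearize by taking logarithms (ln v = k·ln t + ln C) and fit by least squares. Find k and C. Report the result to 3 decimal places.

Taking logs, ln v = k·ln t + ln C, so regress ln v on ln t.
AᵀA = [[11.9895, 7.4265]; [7.4265, 6]], rhs = [24.1180, 14.8684]ᵀ  (here Σln t = 7.4265, Σ(ln t)² = 11.9895, Σln v = 14.8684, Σln t·ln v = 24.1180).
Δ = 11.9895·6 − (7.4265)² = 16.7835; k = (24.1180·6 − 7.4265·14.8684)/16.7835 = 2.04288, ln C = (11.9895·14.8684 − 7.4265·24.1180)/16.7835 = -0.05052, so C = exp(-0.05052) = 0.95073.

k = 2.043, C = 0.951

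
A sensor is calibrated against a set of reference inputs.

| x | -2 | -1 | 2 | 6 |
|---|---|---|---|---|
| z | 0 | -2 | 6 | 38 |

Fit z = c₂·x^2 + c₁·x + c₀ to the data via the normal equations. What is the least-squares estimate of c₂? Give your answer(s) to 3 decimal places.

c₂ = 0.819

Forming MᵀM = [[1329, 215, 45]; [215, 45, 5]; [45, 5, 4]] and Mᵀz = [1390, 242, 42]ᵀ gives MᵀM·[c₂, c₁, c₀]ᵀ = Mᵀz.
Row-reducing yields c₂ = 547/668, c₁ = 5129/3340, c₀ = -211/334.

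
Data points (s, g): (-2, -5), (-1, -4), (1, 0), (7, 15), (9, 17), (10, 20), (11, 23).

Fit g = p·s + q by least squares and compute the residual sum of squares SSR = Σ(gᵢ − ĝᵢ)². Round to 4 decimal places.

XᵀX·[p, q]ᵀ = Xᵀg reads: 357·p + 35·q = 725;  35·p + 7·q = 66.
det = 357·7 − 35² = 1274.
p = (725·7 − 35·66)/1274 = 395/182; q = (357·66 − 35·725)/1274 = -37/26.
Residuals: 139/182, -37/91, -68/91, 16/13, -101/91, -51/182, 50/91; SSR = 807/182.

SSR = 4.4341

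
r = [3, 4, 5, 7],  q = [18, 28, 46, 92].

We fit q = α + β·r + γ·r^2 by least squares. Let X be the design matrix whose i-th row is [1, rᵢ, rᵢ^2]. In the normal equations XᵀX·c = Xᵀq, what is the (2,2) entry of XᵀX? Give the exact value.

99

Row 2 ↔ basis r, column 2 ↔ basis r, so (XᵀX)_{2,2} = Σᵢ (r)·(r) = (3)·(3) + (4)·(4) + (5)·(5) + (7)·(7) = 99.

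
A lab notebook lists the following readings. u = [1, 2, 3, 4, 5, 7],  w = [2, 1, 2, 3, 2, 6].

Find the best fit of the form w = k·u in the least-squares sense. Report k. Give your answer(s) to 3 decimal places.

k = 0.712

MᵀM·[k]ᵀ = Mᵀw reads: 104·k = 74.
Hence k = 74 / 104 ≈ 0.711538.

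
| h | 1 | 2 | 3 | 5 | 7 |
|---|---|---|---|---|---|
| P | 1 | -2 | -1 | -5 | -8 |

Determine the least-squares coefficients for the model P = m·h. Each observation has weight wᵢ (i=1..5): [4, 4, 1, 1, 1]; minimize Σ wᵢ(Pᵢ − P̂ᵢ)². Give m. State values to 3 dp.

Setting ∂/∂m … = 0 gives: 103·m = -96.
m = (-96)/103 = -0.932039.

m = -0.932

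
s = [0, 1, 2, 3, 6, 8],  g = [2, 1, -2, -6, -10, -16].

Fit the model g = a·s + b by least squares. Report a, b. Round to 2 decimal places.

a = -2.23, b = 2.27

Compute the Gram sums: Σs·s = 114, Σs = 20, Σ1 = 6.
For Xᵀg: Σs·g = -209, Σg = -31.
So XᵀX·[a, b]ᵀ = Xᵀg: [[114, 20]; [20, 6]]·[a, b]ᵀ = [-209, -31]ᵀ.
det = 114·6 − 20² = 284.
a = ((-209)·6 − 20·(-31))/284 = -317/142; b = (114·(-31) − 20·(-209))/284 = 323/142.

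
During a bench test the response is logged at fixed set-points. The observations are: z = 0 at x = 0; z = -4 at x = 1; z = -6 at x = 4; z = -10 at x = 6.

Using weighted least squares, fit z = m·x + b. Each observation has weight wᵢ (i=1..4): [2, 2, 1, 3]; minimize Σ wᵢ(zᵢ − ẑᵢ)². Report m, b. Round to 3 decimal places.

m = -1.481, b = -1.056

Compute the Gram sums: Σwᵢ·x·x = 126, Σwᵢ·x = 24, Σwᵢ·1 = 8.
Right-hand side: Σwᵢ·x·z = -212, Σwᵢ·z = -44.
det = 126·8 − 24² = 432.
m = ((-212)·8 − 24·(-44))/432 = -40/27; b = (126·(-44) − 24·(-212))/432 = -19/18.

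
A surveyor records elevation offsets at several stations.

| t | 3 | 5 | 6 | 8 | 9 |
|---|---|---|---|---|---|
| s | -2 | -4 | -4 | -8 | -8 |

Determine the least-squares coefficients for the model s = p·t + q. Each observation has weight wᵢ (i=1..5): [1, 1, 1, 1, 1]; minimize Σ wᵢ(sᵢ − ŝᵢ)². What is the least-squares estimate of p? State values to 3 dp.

The normal equations are: 215·p + 31·q = -186;  31·p + 5·q = -26.
Determinant 215·5 − 31² = 114.
p = ((-186)·5 − 31·(-26))/114 = -62/57; q = (215·(-26) − 31·(-186))/114 = 88/57.

p = -1.088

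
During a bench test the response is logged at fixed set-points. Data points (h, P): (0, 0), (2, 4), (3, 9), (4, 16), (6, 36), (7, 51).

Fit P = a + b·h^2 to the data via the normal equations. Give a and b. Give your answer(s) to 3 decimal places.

The normal equations are: 6·a + 114·b = 116;  114·a + 4050·b = 4148.
(Σ1 = 6, Σh^2 = 114, Σh^2·h^2 = 4050, ΣP = 116, Σh^2·P = 4148.)
Determinant 6·4050 − 114² = 11304.
a = (116·4050 − 114·4148)/11304 = -128/471; b = (6·4148 − 114·116)/11304 = 162/157.

a = -0.272, b = 1.032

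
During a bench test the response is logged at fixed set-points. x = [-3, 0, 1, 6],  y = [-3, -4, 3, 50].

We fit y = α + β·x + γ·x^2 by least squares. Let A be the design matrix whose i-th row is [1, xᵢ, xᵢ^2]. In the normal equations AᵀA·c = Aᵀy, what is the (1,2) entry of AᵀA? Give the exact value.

Row 1 ↔ basis 1, column 2 ↔ basis x, so (AᵀA)_{1,2} = Σᵢ x = (1)·(-3) + (1)·(0) + (1)·(1) + (1)·(6) = 4.

4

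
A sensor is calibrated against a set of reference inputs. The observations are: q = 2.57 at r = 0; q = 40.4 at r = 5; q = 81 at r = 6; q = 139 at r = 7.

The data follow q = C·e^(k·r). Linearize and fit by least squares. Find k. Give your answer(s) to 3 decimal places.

Let Y = ln q. Fitting Y = k·r + ln C by least squares:
AᵀA = [[110.0000, 18.0000]; [18.0000, 4]], rhs = [79.4022, 13.9717]ᵀ  (here Σr = 18.0000, Σ(r)² = 110.0000, Σln q = 13.9717, Σr·ln q = 79.4022).
Solving (det = 116.0000): k = 0.56999, ln C = 0.92796.

k = 0.570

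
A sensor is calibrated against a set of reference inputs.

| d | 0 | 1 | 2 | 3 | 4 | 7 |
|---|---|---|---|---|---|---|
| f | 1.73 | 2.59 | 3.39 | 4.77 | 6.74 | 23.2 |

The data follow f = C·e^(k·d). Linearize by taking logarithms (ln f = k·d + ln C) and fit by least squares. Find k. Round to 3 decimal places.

k = 0.366

Let Y = ln f. Fitting Y = k·d + ln C by least squares:
XᵀX = [[79.0000, 17.0000]; [17.0000, 6]], rhs = [37.7217, 9.3352]ᵀ  (here Σd = 17.0000, Σ(d)² = 79.0000, Σln f = 9.3352, Σd·ln f = 37.7217).
Solving (det = 185.0000): k = 0.36558, ln C = 0.52005.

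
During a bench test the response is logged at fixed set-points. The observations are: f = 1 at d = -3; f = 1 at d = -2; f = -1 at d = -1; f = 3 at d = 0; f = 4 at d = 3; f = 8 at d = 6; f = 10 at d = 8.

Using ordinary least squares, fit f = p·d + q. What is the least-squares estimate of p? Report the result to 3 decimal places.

Normal-equation sums: Σd·d = 123, Σd = 11, Σ1 = 7.
And Σd·f = 136, Σf = 26.
So AᵀA·[p, q]ᵀ = Aᵀf: [[123, 11]; [11, 7]]·[p, q]ᵀ = [136, 26]ᵀ.
Eliminating q: 7·(row 1) − 11·(row 2) gives 740·p = 7·136 − 11·26 = 666, so p = 9/10.
Then q = (26 − 11·(9/10))/7 = 23/10.

p = 0.900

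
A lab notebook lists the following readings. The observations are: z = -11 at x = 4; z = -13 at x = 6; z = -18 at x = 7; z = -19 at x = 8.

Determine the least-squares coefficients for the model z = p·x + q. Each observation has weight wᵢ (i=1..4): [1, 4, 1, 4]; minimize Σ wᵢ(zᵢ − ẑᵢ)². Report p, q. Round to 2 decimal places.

p = -2.37, q = 0.16

The normal equations are: 465·p + 67·q = -1090;  67·p + 10·q = -157.
Eliminating q: 10·(row 1) − 67·(row 2) gives 161·p = 10·(-1090) − 67·(-157) = -381, so p = -381/161.
Then q = ((-157) − 67·(-381/161))/10 = 25/161.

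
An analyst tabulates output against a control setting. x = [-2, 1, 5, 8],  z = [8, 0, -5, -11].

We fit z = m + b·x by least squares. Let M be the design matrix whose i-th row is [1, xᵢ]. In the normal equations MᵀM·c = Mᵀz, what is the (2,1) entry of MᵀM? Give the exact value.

Row 2 ↔ basis x, column 1 ↔ basis 1, so (MᵀM)_{2,1} = Σᵢ x = (-2)·(1) + (1)·(1) + (5)·(1) + (8)·(1) = 12.

12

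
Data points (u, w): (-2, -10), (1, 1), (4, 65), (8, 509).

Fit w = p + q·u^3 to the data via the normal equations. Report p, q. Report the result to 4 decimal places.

Entries of XᵀX: Σ1 = 4, Σu^3 = 569, Σu^3·u^3 = 266305.
Right-hand side: Σw = 565, Σu^3·w = 264849.
Δ = 4·266305 − 569² = 741459.
p = (565·266305 − 569·264849)/741459 = -236756/741459; q = (4·264849 − 569·565)/741459 = 737911/741459.

p = -0.3193, q = 0.9952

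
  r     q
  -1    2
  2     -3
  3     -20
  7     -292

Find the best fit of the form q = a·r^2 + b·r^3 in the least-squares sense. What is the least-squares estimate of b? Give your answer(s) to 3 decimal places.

With design matrix A, AᵀA = [[2499, 17081]; [17081, 118443]] and Aᵀq = [-14498, -100722]ᵀ.
Determinant 2499·118443 − 17081² = 4228496.
a = ((-14498)·118443 − 17081·(-100722))/4228496 = 811467/1057124; b = (2499·(-100722) − 17081·(-14498))/4228496 = -1015985/1057124.

b = -0.961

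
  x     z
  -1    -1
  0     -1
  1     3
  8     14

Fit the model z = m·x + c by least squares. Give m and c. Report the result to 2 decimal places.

The normal system AᵀA·[m, c]ᵀ = Aᵀz is [[66, 8]; [8, 4]]·[m, c]ᵀ = [116, 15]ᵀ.
det = 66·4 − 8² = 200.
m = (116·4 − 8·15)/200 = 43/25; c = (66·15 − 8·116)/200 = 31/100.

m = 1.72, c = 0.31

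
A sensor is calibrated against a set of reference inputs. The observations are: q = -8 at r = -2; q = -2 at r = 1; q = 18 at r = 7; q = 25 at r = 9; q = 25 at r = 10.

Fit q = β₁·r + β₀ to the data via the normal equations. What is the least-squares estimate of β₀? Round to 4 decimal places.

With design matrix X, XᵀX = [[235, 25]; [25, 5]] and Xᵀq = [615, 58]ᵀ.
Eliminating β₀: 5·(row 1) − 25·(row 2) gives 550·β₁ = 5·615 − 25·58 = 1625, so β₁ = 65/22.
Then β₀ = (58 − 25·(65/22))/5 = -349/110.

β₀ = -3.1727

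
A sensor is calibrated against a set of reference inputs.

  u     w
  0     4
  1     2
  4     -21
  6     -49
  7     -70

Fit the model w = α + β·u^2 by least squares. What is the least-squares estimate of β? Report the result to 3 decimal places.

Normal-equation sums: Σ1 = 5, Σu^2 = 102, Σu^2·u^2 = 3954.
Right-hand side: Σw = -134, Σu^2·w = -5528.
Normal equations: [[5, 102]; [102, 3954]]·[α, β]ᵀ = [-134, -5528]ᵀ.
Eliminating β: 3954·(row 1) − 102·(row 2) gives 9366·α = 3954·(-134) − 102·(-5528) = 34020, so α = 810/223.
Then β = ((-5528) − 102·(810/223))/3954 = -998/669.

β = -1.492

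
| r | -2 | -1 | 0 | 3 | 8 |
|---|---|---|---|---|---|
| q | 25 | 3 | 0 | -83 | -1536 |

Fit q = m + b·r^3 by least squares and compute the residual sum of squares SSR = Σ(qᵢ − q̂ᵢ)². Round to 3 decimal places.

Normal-equation sums: Σ1 = 5, Σr^3 = 530, Σr^3·r^3 = 262938.
Right-hand side: Σq = -1591, Σr^3·q = -788876.
XᵀX·[m, b]ᵀ = Xᵀq becomes [[5, 530]; [530, 262938]]·[m, b]ᵀ = [-1591, -788876]ᵀ.
Eliminating b: 262938·(row 1) − 530·(row 2) gives 1033790·m = 262938·(-1591) − 530·(-788876) = -230078, so m = -115039/516895.
Then b = ((-788876) − 530·(-115039/516895))/262938 = -310115/103379.
Residuals: 33306/27205, 115149/516895, 115039/516895, -921721/516895, 58719/516895; SSR = 2476256/516895.

SSR = 4.791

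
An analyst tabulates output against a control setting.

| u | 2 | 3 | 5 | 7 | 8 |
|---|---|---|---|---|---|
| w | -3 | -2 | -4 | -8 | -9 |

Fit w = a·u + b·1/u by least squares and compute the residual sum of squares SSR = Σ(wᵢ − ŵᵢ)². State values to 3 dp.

From the data, Σu·u = 151, Σu·1/u = 5, Σ1/u·1/u = 308449/705600.
And Σu·w = -160, Σ1/u·w = -4397/840.
MᵀM·[a, b]ᵀ = Mᵀw becomes [[151, 5]; [5, 308449/705600]]·[a, b]ᵀ = [-160, -4397/840]ᵀ.
Eliminating b: (308449/705600)·(row 1) − 5·(row 2) gives (28935799/705600)·a = (308449/705600)·(-160) − 5·(-4397/840) = -772111/17640, so a = -30884440/28935799.
Then b = ((-4397/840) − 5·(-30884440/28935799))/(308449/705600) = 6764520/28935799.
Residuals: -28420777/28935799, 32526882/28935799, 37326100/28935799, -16261672/28935799, -14192236/28935799; SSR = 128727667/28935799.

SSR = 4.449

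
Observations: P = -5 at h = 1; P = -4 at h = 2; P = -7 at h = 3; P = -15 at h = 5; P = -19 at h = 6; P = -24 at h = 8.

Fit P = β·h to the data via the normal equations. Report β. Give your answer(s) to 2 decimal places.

Entries of XᵀX: Σh·h = 139.
And Σh·P = -415.
Hence β = -415 / 139 ≈ -2.98561.

β = -2.99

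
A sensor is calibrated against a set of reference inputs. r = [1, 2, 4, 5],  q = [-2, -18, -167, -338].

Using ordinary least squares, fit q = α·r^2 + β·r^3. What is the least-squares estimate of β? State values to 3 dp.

β = -3.042

Compute the Gram sums: Σr^2·r^2 = 898, Σr^2·r^3 = 4182, Σr^3·r^3 = 19786.
For Xᵀq: Σr^2·q = -11196, Σr^3·q = -53084.
Eliminating β: 19786·(row 1) − 4182·(row 2) gives 278704·α = 19786·(-11196) − 4182·(-53084) = 473232, so α = 29577/17419.
Then β = ((-53084) − 4182·(29577/17419))/19786 = -52985/17419.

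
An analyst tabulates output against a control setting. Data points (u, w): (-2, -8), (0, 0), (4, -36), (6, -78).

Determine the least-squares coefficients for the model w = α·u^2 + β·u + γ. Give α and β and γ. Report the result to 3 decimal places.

Sums needed: Σu^2·u^2 = 1568, Σu^2·u = 272, Σu^2 = 56, Σu·u = 56, Σu = 8, Σ1 = 4.
Moment sums: Σu^2·w = -3416, Σu·w = -596, Σw = -122.
So XᵀX·[α, β, γ]ᵀ = Xᵀw: [[1568, 272, 56]; [272, 56, 8]; [56, 8, 4]]·[α, β, γ]ᵀ = [-3416, -596, -122]ᵀ.
Solving the 3×3 system (Gaussian elimination) gives α = -25/12, β = -7/15, γ = -2/5.

α = -2.083, β = -0.467, γ = -0.400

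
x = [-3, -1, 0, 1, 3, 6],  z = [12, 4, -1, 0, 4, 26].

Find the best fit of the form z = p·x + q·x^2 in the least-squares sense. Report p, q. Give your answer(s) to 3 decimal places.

AᵀA·[p, q]ᵀ = Aᵀz reads: 56·p + 216·q = 128;  216·p + 1460·q = 1084.
(Σx·x = 56, Σx·x^2 = 216, Σx^2·x^2 = 1460, Σx·z = 128, Σx^2·z = 1084.)
det = 56·1460 − 216² = 35104.
p = (128·1460 − 216·1084)/35104 = -1477/1097; q = (56·1084 − 216·128)/35104 = 1033/1097.

p = -1.346, q = 0.942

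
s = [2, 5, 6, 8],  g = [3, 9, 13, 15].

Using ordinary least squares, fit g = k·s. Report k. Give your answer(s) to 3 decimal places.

k = 1.930

Compute the Gram sums: Σs·s = 129.
Moment sums: Σs·g = 249.
So MᵀM·[k]ᵀ = Mᵀg: [[129]]·[k]ᵀ = [249]ᵀ.
Hence k = 249 / 129 ≈ 1.93023.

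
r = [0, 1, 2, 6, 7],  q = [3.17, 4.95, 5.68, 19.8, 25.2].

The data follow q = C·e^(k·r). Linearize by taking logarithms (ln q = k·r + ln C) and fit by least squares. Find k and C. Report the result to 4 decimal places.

Taking logs, ln q = k·r + ln C, so regress ln q on r.
Σr = 16.0000, Σ(r)² = 90.0000, Σln q = 10.7026, Σr·ln q = 45.5753.
Equations: 90.0000·k + 16.0000·ln C = 45.5753;  16.0000·k + 5·ln C = 10.7026.
Δ = 90.0000·5 − (16.0000)² = 194.0000; k = (45.5753·5 − 16.0000·10.7026)/194.0000 = 0.29193, ln C = (90.0000·10.7026 − 16.0000·45.5753)/194.0000 = 1.20634, so C = exp(1.20634) = 3.34122.

k = 0.2919, C = 3.3412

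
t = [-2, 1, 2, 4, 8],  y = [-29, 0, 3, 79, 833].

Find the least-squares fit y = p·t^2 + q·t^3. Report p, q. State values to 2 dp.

AᵀA·[p, q]ᵀ = Aᵀy reads: 4385·p + 33793·q = 54472;  33793·p + 266369·q = 431808.
Eliminating q: 266369·(row 1) − 33793·(row 2) gives 26061216·p = 266369·54472 − 33793·431808 = -82435576, so p = -10304447/3257652.
Then q = (431808 − 33793·(-10304447/3257652))/266369 = 6588223/3257652.

p = -3.16, q = 2.02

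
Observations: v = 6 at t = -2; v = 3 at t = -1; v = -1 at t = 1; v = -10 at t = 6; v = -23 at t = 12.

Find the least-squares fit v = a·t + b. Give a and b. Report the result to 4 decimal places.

a = -2.0178, b = 1.4570

Sums needed: Σt·t = 186, Σt = 16, Σ1 = 5.
And Σt·v = -352, Σv = -25.
AᵀA·[a, b]ᵀ = Aᵀv becomes [[186, 16]; [16, 5]]·[a, b]ᵀ = [-352, -25]ᵀ.
Eliminating b: 5·(row 1) − 16·(row 2) gives 674·a = 5·(-352) − 16·(-25) = -1360, so a = -680/337.
Then b = ((-25) − 16·(-680/337))/5 = 491/337.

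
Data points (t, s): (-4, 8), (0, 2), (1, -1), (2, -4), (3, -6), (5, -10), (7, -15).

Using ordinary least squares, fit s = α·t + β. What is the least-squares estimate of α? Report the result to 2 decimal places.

Sums needed: Σt·t = 104, Σt = 14, Σ1 = 7.
Moment sums: Σt·s = -214, Σs = -26.
Δ = 104·7 − 14² = 532.
α = ((-214)·7 − 14·(-26))/532 = -81/38; β = (104·(-26) − 14·(-214))/532 = 73/133.

α = -2.13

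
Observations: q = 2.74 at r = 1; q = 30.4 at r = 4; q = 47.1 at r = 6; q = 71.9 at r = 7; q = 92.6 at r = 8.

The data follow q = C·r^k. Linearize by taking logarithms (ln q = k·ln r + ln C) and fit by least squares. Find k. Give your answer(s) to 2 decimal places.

k = 1.66

Let Y = ln q. Fitting Y = k·ln r + ln C by least squares:
AᵀA = [[13.2429, 7.2034]; [7.2034, 5]], rhs = [29.3714, 17.0782]ᵀ  (here Σln r = 7.2034, Σ(ln r)² = 13.2429, Σln q = 17.0782, Σln r·ln q = 29.3714).
Solving (det = 14.3252): k = 1.66388, ln C = 1.01853.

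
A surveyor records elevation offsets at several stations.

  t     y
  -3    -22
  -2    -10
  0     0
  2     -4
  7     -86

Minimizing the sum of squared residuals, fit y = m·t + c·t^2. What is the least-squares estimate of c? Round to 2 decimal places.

Sums needed: Σt·t = 66, Σt·t^2 = 316, Σt^2·t^2 = 2514.
Right-hand side: Σt·y = -524, Σt^2·y = -4468.
So XᵀX·[m, c]ᵀ = Xᵀy: [[66, 316]; [316, 2514]]·[m, c]ᵀ = [-524, -4468]ᵀ.
Eliminating c: 2514·(row 1) − 316·(row 2) gives 66068·m = 2514·(-524) − 316·(-4468) = 94552, so m = 23638/16517.
Then c = ((-4468) − 316·(23638/16517))/2514 = -32326/16517.

c = -1.96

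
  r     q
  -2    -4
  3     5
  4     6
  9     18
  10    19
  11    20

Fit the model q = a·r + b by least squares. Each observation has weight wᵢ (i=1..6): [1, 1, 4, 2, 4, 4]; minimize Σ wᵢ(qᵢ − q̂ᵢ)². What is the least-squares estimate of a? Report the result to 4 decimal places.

a = 1.9714

Forming XᵀWX = [[1123, 119]; [119, 16]] and XᵀWq = [2083, 217]ᵀ gives XᵀWX·[a, b]ᵀ = XᵀWq.
Δ = 1123·16 − 119² = 3807.
a = (2083·16 − 119·217)/3807 = 7505/3807; b = (1123·217 − 119·2083)/3807 = -4186/3807.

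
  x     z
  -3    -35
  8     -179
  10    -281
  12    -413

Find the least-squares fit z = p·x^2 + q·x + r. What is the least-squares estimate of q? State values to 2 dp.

AᵀA·[p, q, r]ᵀ = Aᵀz reads: 34913·p + 3213·q + 317·r = -99343;  3213·p + 317·q + 27·r = -9093;  317·p + 27·q + 4·r = -908.
(Σx^2·x^2 = 34913, Σx^2·x = 3213, Σx^2 = 317, Σx·x = 317, Σx = 27, Σ1 = 4, Σx^2·z = -99343, Σx·z = -9093, Σz = -908.)
Row-reducing yields p = -508881/167438, q = 370095/167438, r = -88874/83719.

q = 2.21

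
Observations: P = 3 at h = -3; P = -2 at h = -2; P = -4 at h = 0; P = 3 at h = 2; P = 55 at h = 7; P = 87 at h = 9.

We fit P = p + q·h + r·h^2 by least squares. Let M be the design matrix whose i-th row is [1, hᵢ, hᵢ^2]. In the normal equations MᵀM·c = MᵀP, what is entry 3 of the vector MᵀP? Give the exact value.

9773

Entry 3 ↔ basis h^2, so (MᵀP)_{3} = Σᵢ (h^2)·Pᵢ = (9)·(3) + (4)·(-2) + (0)·(-4) + (4)·(3) + (49)·(55) + (81)·(87) = 9773.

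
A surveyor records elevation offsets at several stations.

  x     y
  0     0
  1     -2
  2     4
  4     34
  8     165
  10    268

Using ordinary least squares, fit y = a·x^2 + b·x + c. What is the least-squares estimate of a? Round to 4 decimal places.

a = 3.0597

Forming MᵀM = [[14369, 1585, 185]; [1585, 185, 25]; [185, 25, 6]] and Mᵀy = [37918, 4142, 469]ᵀ gives MᵀM·[a, b, c]ᵀ = Mᵀy.
Inverting the 3×3 Gram matrix, [a, b, c]ᵀ = [5743/1877, -35208/9385, -1017/1877]ᵀ.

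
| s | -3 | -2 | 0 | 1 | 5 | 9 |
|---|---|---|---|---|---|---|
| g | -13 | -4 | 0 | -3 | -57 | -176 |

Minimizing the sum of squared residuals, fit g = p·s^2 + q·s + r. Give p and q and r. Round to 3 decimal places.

The normal system MᵀM·[p, q, r]ᵀ = Mᵀg is [[7284, 820, 120]; [820, 120, 10]; [120, 10, 6]]·[p, q, r]ᵀ = [-15817, -1825, -253]ᵀ.
Inverting the 3×3 Gram matrix, [p, q, r]ᵀ = [-779/388, -9227/6014, 1639/3007]ᵀ.

p = -2.008, q = -1.534, r = 0.545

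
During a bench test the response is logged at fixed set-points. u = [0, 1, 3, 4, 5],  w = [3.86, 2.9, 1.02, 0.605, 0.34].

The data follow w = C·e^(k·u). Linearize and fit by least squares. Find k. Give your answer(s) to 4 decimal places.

k = -0.4942

Linearized form: ln w = k·u + ln C. From the 5 transformed points,
Over the data: Σu = 13.0000, Σ(u)² = 51.0000, Σln w = 0.8538, Σu·ln w = -6.2800.
Normal system: [[51.0000, 13.0000]; [13.0000, 5]]·[k, ln C]ᵀ = [-6.2800, 0.8538]ᵀ.
Solving (det = 86.0000): k = -0.49419, ln C = 1.45566.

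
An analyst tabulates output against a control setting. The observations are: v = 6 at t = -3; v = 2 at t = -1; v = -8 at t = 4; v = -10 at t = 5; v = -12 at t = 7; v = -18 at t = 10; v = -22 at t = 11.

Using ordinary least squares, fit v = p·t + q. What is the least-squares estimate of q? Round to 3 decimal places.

Sums needed: Σt·t = 321, Σt = 33, Σ1 = 7.
Moment sums: Σt·v = -608, Σv = -62.
So MᵀM·[p, q]ᵀ = Mᵀv: [[321, 33]; [33, 7]]·[p, q]ᵀ = [-608, -62]ᵀ.
Determinant 321·7 − 33² = 1158.
p = ((-608)·7 − 33·(-62))/1158 = -1105/579; q = (321·(-62) − 33·(-608))/1158 = 27/193.

q = 0.140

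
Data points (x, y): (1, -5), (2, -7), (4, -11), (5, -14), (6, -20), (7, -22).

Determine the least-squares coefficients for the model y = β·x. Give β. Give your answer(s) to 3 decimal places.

With design matrix M, MᵀM = [[131]] and Mᵀy = [-407]ᵀ.
β = (-407)/131 = -3.10687.

β = -3.107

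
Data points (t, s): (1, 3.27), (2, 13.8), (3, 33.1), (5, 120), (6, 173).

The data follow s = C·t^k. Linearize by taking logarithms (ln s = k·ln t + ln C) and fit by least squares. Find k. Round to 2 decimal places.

k = 2.24

Taking logs, ln s = k·ln t + ln C, so regress ln s on ln t.
XᵀX = [[7.4881, 5.1930]; [5.1930, 5]], rhs = [22.6025, 17.2498]ᵀ  (here Σln t = 5.1930, Σ(ln t)² = 7.4881, Σln s = 17.2498, Σln t·ln s = 22.6025).
Solving (det = 10.4737): k = 2.23755, ln C = 1.12605.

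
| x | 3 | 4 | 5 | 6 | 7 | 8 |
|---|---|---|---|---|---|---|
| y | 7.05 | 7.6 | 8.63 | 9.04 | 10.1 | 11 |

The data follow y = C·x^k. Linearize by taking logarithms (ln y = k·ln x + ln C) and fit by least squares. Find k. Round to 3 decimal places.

Let Y = ln y. Fitting Y = k·ln x + ln C by least squares:
AᵀA = [[17.0401, 9.9115]; [9.9115, 6]], rhs = [21.8571, 13.0485]ᵀ  (here Σln x = 9.9115, Σ(ln x)² = 17.0401, Σln y = 13.0485, Σln x·ln y = 21.8571).
Solving (det = 4.0036): k = 0.45277, ln C = 1.42682.

k = 0.453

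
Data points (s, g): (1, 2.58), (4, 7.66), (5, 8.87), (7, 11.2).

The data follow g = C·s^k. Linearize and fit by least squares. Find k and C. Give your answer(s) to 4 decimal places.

k = 0.7609, C = 2.6002

Taking logs, ln g = k·ln s + ln C, so regress ln g on ln s.
Σln s = 4.9416, Σ(ln s)² = 8.2987, Σln g = 7.5824, Σln s·ln g = 11.0365.
Equations: 8.2987·k + 4.9416·ln C = 11.0365;  4.9416·k + 4·ln C = 7.5824.
Slope k = (n·Σln s·ln g − Σln s·Σln g)/(n·Σ(ln s)² − (Σln s)²) = (4·11.0365 − 4.9416·7.5824)/8.7748 = 0.76089; ln C = (Σln g − k·Σln s)/n = 0.95558, so C = exp(0.95558) = 2.60019.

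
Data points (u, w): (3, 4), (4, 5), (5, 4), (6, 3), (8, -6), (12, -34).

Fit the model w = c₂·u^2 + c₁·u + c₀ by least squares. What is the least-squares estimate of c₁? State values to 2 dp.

c₁ = 4.60

Compute the Gram sums: Σu^2·u^2 = 27090, Σu^2·u = 2672, Σu^2 = 294, Σu·u = 294, Σu = 38, Σ1 = 6.
Right-hand side: Σu^2·w = -4956, Σu·w = -386, Σw = -24.
Row-reducing yields c₂ = -603/1019, c₁ = 23436/5095, c₀ = -21073/5095.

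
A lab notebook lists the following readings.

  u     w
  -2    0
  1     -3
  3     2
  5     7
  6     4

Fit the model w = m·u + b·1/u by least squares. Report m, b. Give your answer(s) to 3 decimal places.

Setting ∂/∂m … = 0 gives: 75·m + 5·b = 62;  5·m + (643/450)·b = -4/15.
Eliminating b: (643/450)·(row 1) − 5·(row 2) gives (493/6)·m = (643/450)·62 − 5·(-4/15) = 20233/225, so m = 40466/36975.
Then b = ((-4/15) − 5·(40466/36975))/(643/450) = -1980/493.

m = 1.094, b = -4.016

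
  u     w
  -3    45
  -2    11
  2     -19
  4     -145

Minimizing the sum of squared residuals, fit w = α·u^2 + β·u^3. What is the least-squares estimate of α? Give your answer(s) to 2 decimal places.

Setting ∂/∂α … = 0 gives: 369·α + 781·β = -1947;  781·α + 4953·β = -10735.
(Σu^2·u^2 = 369, Σu^2·u^3 = 781, Σu^3·u^3 = 4953, Σu^2·w = -1947, Σu^3·w = -10735.)
Δ = 369·4953 − 781² = 1217696.
α = ((-1947)·4953 − 781·(-10735))/1217696 = -39358/38053; β = (369·(-10735) − 781·(-1947))/1217696 = -76269/38053.

α = -1.03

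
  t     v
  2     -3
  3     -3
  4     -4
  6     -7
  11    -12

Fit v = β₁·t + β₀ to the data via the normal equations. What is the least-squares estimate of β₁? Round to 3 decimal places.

β₁ = -1.067

Normal-equation sums: Σt·t = 186, Σt = 26, Σ1 = 5.
Moment sums: Σt·v = -205, Σv = -29.
MᵀM·[β₁, β₀]ᵀ = Mᵀv becomes [[186, 26]; [26, 5]]·[β₁, β₀]ᵀ = [-205, -29]ᵀ.
det = 186·5 − 26² = 254.
β₁ = ((-205)·5 − 26·(-29))/254 = -271/254; β₀ = (186·(-29) − 26·(-205))/254 = -32/127.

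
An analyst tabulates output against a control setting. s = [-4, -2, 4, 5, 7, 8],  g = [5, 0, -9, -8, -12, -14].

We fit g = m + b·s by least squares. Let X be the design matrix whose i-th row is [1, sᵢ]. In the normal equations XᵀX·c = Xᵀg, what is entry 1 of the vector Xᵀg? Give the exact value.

-38

Entry 1 ↔ basis 1, so (Xᵀg)_{1} = Σᵢ gᵢ = (1)·(5) + (1)·(0) + (1)·(-9) + (1)·(-8) + (1)·(-12) + (1)·(-14) = -38.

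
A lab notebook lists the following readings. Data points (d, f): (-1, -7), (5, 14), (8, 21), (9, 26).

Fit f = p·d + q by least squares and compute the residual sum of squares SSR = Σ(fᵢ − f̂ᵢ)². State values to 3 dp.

SSR = 3.860

Normal-equation sums: Σd·d = 171, Σd = 21, Σ1 = 4.
For Aᵀf: Σd·f = 479, Σf = 54.
Normal equations: [[171, 21]; [21, 4]]·[p, q]ᵀ = [479, 54]ᵀ.
Determinant 171·4 − 21² = 243.
p = (479·4 − 21·54)/243 = 782/243; q = (171·54 − 21·479)/243 = -275/81.
Residuals: -94/243, 317/243, -328/243, 35/81; SSR = 938/243.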